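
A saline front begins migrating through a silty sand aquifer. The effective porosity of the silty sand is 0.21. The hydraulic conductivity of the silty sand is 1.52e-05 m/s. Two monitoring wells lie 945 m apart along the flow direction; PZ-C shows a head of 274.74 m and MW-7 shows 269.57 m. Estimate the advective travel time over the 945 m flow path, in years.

Convert K: 1.52e-05 m/s × 86400 = 1.313 m/day.
Hydraulic gradient i = (274.74 − 269.57) / 945 = 5.17 / 945 = 0.005471.
Darcy flux q = K · i = 1.313 × 0.005471 = 0.007185 m/day.
Seepage velocity v = q / n_e = 0.007185 / 0.21 = 0.03421 m/day.
Travel time t = L / v = 945 / 0.03421 = 27621 days = 75.62 years.

75.6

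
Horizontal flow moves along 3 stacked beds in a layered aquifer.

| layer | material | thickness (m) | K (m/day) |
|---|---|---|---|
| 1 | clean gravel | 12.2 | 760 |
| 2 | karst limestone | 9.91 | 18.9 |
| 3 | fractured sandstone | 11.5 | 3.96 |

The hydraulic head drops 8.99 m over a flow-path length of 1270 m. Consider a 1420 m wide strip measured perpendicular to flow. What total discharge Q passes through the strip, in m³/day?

95500

Flow is parallel to layering, so each bed carries its own Darcy discharge and the transmissivities add.
Σ(K_i·b_i) = 760×12.2 + 18.9×9.91 + 3.96×11.5 = 9505 m²/day.
Hydraulic gradient i = Δh / L = 8.99 / 1270 = 0.007079.
Q = Σ(K_i·b_i) · W · i = 9505 × 1420 × 0.007079 = 95541 m³/day.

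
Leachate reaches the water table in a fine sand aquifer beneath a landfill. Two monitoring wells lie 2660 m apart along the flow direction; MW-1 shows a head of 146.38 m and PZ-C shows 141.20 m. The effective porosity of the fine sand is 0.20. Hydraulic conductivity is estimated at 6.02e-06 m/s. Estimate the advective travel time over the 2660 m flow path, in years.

1440

Convert K: 6.02e-06 m/s × 86400 = 0.5201 m/day.
Hydraulic gradient i = (146.38 − 141.20) / 2660 = 5.18 / 2660 = 0.001947.
Darcy flux q = K · i = 0.5201 × 0.001947 = 0.001013 m/day.
Seepage velocity v = q / n_e = 0.001013 / 0.20 = 0.005064 m/day.
Travel time t = L / v = 2660 / 0.005064 = 5.252e+05 days = 1438 years.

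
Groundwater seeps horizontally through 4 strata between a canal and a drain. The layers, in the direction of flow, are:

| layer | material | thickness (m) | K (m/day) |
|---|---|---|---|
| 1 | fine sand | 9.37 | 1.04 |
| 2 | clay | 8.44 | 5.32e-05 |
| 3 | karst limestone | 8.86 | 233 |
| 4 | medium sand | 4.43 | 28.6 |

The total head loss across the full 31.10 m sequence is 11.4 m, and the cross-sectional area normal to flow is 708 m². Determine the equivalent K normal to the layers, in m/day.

0.000196

Flow is perpendicular to layering, so the layers act in series and the equivalent K is the thickness-weighted harmonic mean.
Total thickness L = 9.37 + 8.44 + 8.86 + 4.43 = 31.10 m.
Σ(b_i/K_i) = 9.37/1.04 + 8.44/5.32e-05 + 8.86/233 + 4.43/28.6 = 1.587e+05 d.
K_eq = L / Σ(b_i/K_i) = 31.10 / 1.587e+05 = 0.0001960 m/day.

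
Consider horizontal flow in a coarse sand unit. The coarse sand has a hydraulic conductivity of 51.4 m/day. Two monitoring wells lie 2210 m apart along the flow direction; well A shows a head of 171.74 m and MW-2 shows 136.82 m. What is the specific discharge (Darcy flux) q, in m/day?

0.812

Hydraulic gradient i = (171.74 − 136.82) / 2210 = 34.92 / 2210 = 0.01580.
Specific discharge q = K · i = 51.40 × 0.01580 = 0.8122 m/day.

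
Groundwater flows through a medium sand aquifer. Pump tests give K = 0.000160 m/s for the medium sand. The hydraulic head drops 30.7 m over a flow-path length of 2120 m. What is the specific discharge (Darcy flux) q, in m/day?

0.200

Convert K: 0.000160 m/s × 86400 = 13.82 m/day.
Hydraulic gradient i = Δh / L = 30.7 / 2120 = 0.01448.
Specific discharge q = K · i = 13.82 × 0.01448 = 0.2002 m/day.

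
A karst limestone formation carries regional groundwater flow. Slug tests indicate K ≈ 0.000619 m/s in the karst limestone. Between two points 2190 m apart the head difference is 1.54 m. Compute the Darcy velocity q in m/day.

0.0376

Convert K: 0.000619 m/s × 86400 = 53.48 m/day.
Hydraulic gradient i = Δh / L = 1.54 / 2190 = 0.0007032.
Specific discharge q = K · i = 53.48 × 0.0007032 = 0.03761 m/day.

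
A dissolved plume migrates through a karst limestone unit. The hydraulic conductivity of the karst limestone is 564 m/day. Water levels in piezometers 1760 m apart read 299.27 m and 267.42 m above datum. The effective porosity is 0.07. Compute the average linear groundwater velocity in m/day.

Hydraulic gradient i = (299.27 − 267.42) / 1760 = 31.85 / 1760 = 0.01810.
Darcy flux q = K · i = 564.0 × 0.01810 = 10.21 m/day.
Seepage velocity v = q / n_e = 10.21 / 0.07 = 145.8 m/day.

146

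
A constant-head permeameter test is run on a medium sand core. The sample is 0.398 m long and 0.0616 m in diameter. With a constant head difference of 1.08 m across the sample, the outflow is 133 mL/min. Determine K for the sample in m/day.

Cross-sectional area A = π·(d/2)² = π × (0.0616/2)² = 0.002980 m².
Convert discharge: 133 mL/min = 2.217e-06 m³/s.
Darcy's law rearranged: K = Q·L / (A·Δh) = 2.217e-06 × 0.398 / (0.002980 × 1.08) = 0.0002741 m/s = 23.68 m/day.

23.7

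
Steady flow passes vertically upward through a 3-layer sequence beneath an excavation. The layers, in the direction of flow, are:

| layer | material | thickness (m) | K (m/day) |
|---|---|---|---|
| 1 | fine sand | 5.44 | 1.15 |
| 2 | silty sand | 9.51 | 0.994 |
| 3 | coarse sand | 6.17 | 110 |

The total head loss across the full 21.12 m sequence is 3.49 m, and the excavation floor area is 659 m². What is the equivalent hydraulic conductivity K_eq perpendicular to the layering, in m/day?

Flow is perpendicular to layering, so the layers act in series and the equivalent K is the thickness-weighted harmonic mean.
Total thickness L = 5.44 + 9.51 + 6.17 = 21.12 m.
Σ(b_i/K_i) = 5.44/1.15 + 9.51/0.994 + 6.17/110 = 14.35 d.
K_eq = L / Σ(b_i/K_i) = 21.12 / 14.35 = 1.471 m/day.

1.47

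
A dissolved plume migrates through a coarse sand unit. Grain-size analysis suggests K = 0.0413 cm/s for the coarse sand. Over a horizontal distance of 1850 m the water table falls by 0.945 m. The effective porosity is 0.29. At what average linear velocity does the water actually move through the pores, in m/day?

0.0629

Convert K: 0.0413 cm/s × 864 = 35.68 m/day.
Hydraulic gradient i = Δh / L = 0.945 / 1850 = 0.0005108.
Darcy flux q = K · i = 35.68 × 0.0005108 = 0.01823 m/day.
Seepage velocity v = q / n_e = 0.01823 / 0.29 = 0.06285 m/day.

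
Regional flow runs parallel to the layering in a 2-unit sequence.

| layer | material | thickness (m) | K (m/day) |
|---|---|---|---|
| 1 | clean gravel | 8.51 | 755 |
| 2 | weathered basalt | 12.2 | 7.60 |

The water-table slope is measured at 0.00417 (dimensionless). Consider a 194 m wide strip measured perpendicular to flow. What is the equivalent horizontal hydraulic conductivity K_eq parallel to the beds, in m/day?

Flow is parallel to layering, so each bed carries its own Darcy discharge and the transmissivities add.
Σ(K_i·b_i) = 755×8.51 + 7.60×12.2 = 6518 m²/day.
Total thickness b = 20.71 m, so K_eq = Σ(K_i·b_i)/b = 314.7 m/day.

315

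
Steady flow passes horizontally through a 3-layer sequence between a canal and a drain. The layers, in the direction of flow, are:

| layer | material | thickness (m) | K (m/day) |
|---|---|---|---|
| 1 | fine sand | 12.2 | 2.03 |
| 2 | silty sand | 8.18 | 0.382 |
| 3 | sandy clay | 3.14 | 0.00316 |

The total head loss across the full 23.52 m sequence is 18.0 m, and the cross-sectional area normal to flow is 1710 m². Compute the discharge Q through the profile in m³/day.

30.1

Flow is perpendicular to layering, so the layers act in series and the equivalent K is the thickness-weighted harmonic mean.
Total thickness L = 12.2 + 8.18 + 3.14 = 23.52 m.
Σ(b_i/K_i) = 12.2/2.03 + 8.18/0.382 + 3.14/0.00316 = 1021 d.
K_eq = L / Σ(b_i/K_i) = 23.52 / 1021 = 0.02303 m/day.
Q = K_eq · A · (Δh/L) = 0.02303 × 1710 × (18.0/23.52) = 30.14 m³/day.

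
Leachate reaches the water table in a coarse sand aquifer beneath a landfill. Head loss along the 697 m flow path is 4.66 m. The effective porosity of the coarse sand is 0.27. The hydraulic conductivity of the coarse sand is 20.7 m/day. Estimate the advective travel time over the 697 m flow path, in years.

3.72

Hydraulic gradient i = Δh / L = 4.66 / 697 = 0.006686.
Darcy flux q = K · i = 20.70 × 0.006686 = 0.1384 m/day.
Seepage velocity v = q / n_e = 0.1384 / 0.27 = 0.5126 m/day.
Travel time t = L / v = 697 / 0.5126 = 1360 days = 3.723 years.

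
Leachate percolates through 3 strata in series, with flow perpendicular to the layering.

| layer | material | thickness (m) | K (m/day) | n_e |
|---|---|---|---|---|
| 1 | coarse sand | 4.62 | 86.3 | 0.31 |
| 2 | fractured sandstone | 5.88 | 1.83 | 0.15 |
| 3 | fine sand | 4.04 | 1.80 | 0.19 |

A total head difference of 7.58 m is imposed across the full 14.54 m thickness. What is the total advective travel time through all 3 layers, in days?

2.24

With flow normal to the layers, continuity requires the same specific discharge q through every layer.
Σ(b_i/K_i) = 4.62/86.3 + 5.88/1.83 + 4.04/1.80 = 5.511 d.
q = Δh / Σ(b_i/K_i) = 7.58 / 5.511 = 1.375 m/day.
In each layer the seepage velocity is v_i = q/n_i, so the layer transit time is t_i = b_i·n_i / q:
  layer 1 (coarse sand): t_1 = 4.62 × 0.31 / 1.375 = 1.041 d
  layer 2 (fractured sandstone): t_2 = 5.88 × 0.15 / 1.375 = 0.6413 d
  layer 3 (fine sand): t_3 = 4.04 × 0.19 / 1.375 = 0.5581 d
Total t = Σ t_i = 2.241 days.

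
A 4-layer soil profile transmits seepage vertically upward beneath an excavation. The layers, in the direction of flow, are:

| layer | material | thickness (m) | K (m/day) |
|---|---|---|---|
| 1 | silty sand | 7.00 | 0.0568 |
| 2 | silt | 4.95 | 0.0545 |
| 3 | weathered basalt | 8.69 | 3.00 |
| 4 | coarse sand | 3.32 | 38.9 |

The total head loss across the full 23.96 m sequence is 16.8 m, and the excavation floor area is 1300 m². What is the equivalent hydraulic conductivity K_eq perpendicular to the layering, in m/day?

0.110

Flow is perpendicular to layering, so the layers act in series and the equivalent K is the thickness-weighted harmonic mean.
Total thickness L = 7.00 + 4.95 + 8.69 + 3.32 = 23.96 m.
Σ(b_i/K_i) = 7.00/0.0568 + 4.95/0.0545 + 8.69/3.00 + 3.32/38.9 = 217.0 d.
K_eq = L / Σ(b_i/K_i) = 23.96 / 217.0 = 0.1104 m/day.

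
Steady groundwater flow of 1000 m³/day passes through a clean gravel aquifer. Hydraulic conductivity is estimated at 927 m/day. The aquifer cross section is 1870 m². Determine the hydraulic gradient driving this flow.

From Q = K·A·i, i = Q / (K·A) = 1000 / (927.0 × 1870) = 0.0005769.

0.000577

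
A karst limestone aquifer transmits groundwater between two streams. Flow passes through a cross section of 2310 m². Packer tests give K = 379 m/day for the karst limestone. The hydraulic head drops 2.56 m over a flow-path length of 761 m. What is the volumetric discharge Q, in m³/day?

Hydraulic gradient i = Δh / L = 2.56 / 761 = 0.003364.
Darcy's law: Q = K · A · i = 379.0 × 2310 × 0.003364 = 2945 m³/day.

2950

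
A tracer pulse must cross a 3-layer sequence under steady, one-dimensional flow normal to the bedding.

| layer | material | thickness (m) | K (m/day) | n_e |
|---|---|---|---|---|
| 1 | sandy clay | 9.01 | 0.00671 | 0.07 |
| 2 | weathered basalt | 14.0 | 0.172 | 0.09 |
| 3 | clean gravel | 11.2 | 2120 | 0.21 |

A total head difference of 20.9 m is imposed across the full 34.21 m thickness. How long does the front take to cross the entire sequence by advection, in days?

289

With flow normal to the layers, continuity requires the same specific discharge q through every layer.
Σ(b_i/K_i) = 9.01/0.00671 + 14.0/0.172 + 11.2/2120 = 1424 d.
q = Δh / Σ(b_i/K_i) = 20.9 / 1424 = 0.01468 m/day.
In each layer the seepage velocity is v_i = q/n_i, so the layer transit time is t_i = b_i·n_i / q:
  layer 1 (sandy clay): t_1 = 9.01 × 0.07 / 0.01468 = 42.98 d
  layer 2 (weathered basalt): t_2 = 14.0 × 0.09 / 0.01468 = 85.86 d
  layer 3 (clean gravel): t_3 = 11.2 × 0.21 / 0.01468 = 160.3 d
Total t = Σ t_i = 289.1 days.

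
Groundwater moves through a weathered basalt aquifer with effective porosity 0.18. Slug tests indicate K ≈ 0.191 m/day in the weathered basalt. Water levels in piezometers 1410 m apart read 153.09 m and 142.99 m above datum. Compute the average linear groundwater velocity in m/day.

0.00760

Hydraulic gradient i = (153.09 − 142.99) / 1410 = 10.1 / 1410 = 0.007163.
Darcy flux q = K · i = 0.1910 × 0.007163 = 0.001368 m/day.
Seepage velocity v = q / n_e = 0.001368 / 0.18 = 0.007601 m/day.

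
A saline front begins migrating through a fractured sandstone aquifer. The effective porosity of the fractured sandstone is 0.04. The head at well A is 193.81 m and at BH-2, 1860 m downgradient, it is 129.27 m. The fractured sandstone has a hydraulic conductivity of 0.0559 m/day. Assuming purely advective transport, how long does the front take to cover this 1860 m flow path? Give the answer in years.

105

Hydraulic gradient i = (193.81 − 129.27) / 1860 = 64.54 / 1860 = 0.03470.
Darcy flux q = K · i = 0.05590 × 0.03470 = 0.001940 m/day.
Seepage velocity v = q / n_e = 0.001940 / 0.04 = 0.04849 m/day.
Travel time t = L / v = 1860 / 0.04849 = 38357 days = 105.0 years.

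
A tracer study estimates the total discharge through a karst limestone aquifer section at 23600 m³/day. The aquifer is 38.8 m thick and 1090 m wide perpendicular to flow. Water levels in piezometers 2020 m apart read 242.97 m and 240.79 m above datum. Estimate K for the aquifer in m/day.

Cross-sectional area A = 1090 × 38.8 = 42292 m².
Hydraulic gradient i = (242.97 − 240.79) / 2020 = 2.18 / 2020 = 0.001079.
From Q = K·A·i, K = Q / (A·i) = 23600 / (42292 × 0.001079) = 517.1 m/day.

517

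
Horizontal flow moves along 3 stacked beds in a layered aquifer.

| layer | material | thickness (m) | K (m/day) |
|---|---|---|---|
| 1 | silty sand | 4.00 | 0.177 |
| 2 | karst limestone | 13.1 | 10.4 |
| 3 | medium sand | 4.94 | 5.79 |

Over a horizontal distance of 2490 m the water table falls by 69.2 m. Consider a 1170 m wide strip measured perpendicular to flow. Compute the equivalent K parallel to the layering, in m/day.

7.51

Flow is parallel to layering, so each bed carries its own Darcy discharge and the transmissivities add.
Σ(K_i·b_i) = 0.177×4.00 + 10.4×13.1 + 5.79×4.94 = 165.6 m²/day.
Total thickness b = 22.04 m, so K_eq = Σ(K_i·b_i)/b = 7.511 m/day.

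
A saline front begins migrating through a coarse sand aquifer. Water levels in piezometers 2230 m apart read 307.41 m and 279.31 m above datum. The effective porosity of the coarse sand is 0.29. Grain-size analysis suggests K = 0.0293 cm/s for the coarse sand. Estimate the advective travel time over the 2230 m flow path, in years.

5.55

Convert K: 0.0293 cm/s × 864 = 25.32 m/day.
Hydraulic gradient i = (307.41 − 279.31) / 2230 = 28.1 / 2230 = 0.01260.
Darcy flux q = K · i = 25.32 × 0.01260 = 0.3190 m/day.
Seepage velocity v = q / n_e = 0.3190 / 0.29 = 1.100 m/day.
Travel time t = L / v = 2230 / 1.100 = 2027 days = 5.550 years.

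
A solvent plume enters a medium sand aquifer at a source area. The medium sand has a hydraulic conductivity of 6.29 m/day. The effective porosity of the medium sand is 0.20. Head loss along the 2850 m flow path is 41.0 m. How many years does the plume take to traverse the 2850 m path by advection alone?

17.2

Hydraulic gradient i = Δh / L = 41.0 / 2850 = 0.01439.
Darcy flux q = K · i = 6.290 × 0.01439 = 0.09049 m/day.
Seepage velocity v = q / n_e = 0.09049 / 0.20 = 0.4524 m/day.
Travel time t = L / v = 2850 / 0.4524 = 6299 days = 17.25 years.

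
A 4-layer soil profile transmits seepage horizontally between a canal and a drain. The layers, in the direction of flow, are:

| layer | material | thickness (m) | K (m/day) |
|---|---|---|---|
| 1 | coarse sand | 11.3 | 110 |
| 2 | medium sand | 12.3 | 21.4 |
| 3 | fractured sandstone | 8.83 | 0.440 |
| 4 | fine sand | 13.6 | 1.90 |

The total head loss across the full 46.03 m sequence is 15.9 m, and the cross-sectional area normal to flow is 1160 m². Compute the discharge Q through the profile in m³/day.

Flow is perpendicular to layering, so the layers act in series and the equivalent K is the thickness-weighted harmonic mean.
Total thickness L = 11.3 + 12.3 + 8.83 + 13.6 = 46.03 m.
Σ(b_i/K_i) = 11.3/110 + 12.3/21.4 + 8.83/0.440 + 13.6/1.90 = 27.90 d.
K_eq = L / Σ(b_i/K_i) = 46.03 / 27.90 = 1.650 m/day.
Q = K_eq · A · (Δh/L) = 1.650 × 1160 × (15.9/46.03) = 661.0 m³/day.

661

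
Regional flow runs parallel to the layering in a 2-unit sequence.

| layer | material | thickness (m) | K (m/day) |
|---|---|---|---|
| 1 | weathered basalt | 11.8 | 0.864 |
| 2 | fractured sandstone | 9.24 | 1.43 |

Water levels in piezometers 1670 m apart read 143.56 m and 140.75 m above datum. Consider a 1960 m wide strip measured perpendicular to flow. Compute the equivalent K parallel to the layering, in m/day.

Flow is parallel to layering, so each bed carries its own Darcy discharge and the transmissivities add.
Σ(K_i·b_i) = 0.864×11.8 + 1.43×9.24 = 23.41 m²/day.
Total thickness b = 21.04 m, so K_eq = Σ(K_i·b_i)/b = 1.113 m/day.

1.11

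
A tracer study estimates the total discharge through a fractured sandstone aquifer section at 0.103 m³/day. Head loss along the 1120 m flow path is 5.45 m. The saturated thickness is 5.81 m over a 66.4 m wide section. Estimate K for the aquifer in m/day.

Cross-sectional area A = 66.4 × 5.81 = 385.8 m².
Hydraulic gradient i = Δh / L = 5.45 / 1120 = 0.004866.
From Q = K·A·i, K = Q / (A·i) = 0.103 / (385.8 × 0.004866) = 0.05487 m/day.

0.0549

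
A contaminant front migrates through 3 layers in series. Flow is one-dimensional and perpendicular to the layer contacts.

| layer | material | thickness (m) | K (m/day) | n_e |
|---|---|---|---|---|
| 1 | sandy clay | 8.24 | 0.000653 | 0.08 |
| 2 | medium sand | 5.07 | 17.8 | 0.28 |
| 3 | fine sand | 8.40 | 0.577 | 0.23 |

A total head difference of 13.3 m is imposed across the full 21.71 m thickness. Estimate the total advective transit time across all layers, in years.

10.4

With flow normal to the layers, continuity requires the same specific discharge q through every layer.
Σ(b_i/K_i) = 8.24/0.000653 + 5.07/17.8 + 8.40/0.577 = 12634 d.
q = Δh / Σ(b_i/K_i) = 13.3 / 12634 = 0.001053 m/day.
In each layer the seepage velocity is v_i = q/n_i, so the layer transit time is t_i = b_i·n_i / q:
  layer 1 (sandy clay): t_1 = 8.24 × 0.08 / 0.001053 = 626.2 d
  layer 2 (medium sand): t_2 = 5.07 × 0.28 / 0.001053 = 1348 d
  layer 3 (fine sand): t_3 = 8.40 × 0.23 / 0.001053 = 1835 d
Total t = Σ t_i = 3810 days = 10.43 years.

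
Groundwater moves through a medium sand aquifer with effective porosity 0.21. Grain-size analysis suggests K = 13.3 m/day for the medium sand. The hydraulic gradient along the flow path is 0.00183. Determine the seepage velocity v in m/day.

Hydraulic gradient i = 0.00183.
Darcy flux q = K · i = 13.30 × 0.001830 = 0.02434 m/day.
Seepage velocity v = q / n_e = 0.02434 / 0.21 = 0.1159 m/day.

0.116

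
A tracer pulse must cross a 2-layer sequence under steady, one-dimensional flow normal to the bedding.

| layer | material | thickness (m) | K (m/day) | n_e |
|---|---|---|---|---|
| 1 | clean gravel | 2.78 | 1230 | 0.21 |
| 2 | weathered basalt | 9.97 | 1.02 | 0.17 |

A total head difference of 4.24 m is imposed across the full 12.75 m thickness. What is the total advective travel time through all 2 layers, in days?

5.25

With flow normal to the layers, continuity requires the same specific discharge q through every layer.
Σ(b_i/K_i) = 2.78/1230 + 9.97/1.02 = 9.777 d.
q = Δh / Σ(b_i/K_i) = 4.24 / 9.777 = 0.4337 m/day.
In each layer the seepage velocity is v_i = q/n_i, so the layer transit time is t_i = b_i·n_i / q:
  layer 1 (clean gravel): t_1 = 2.78 × 0.21 / 0.4337 = 1.346 d
  layer 2 (weathered basalt): t_2 = 9.97 × 0.17 / 0.4337 = 3.908 d
Total t = Σ t_i = 5.254 days.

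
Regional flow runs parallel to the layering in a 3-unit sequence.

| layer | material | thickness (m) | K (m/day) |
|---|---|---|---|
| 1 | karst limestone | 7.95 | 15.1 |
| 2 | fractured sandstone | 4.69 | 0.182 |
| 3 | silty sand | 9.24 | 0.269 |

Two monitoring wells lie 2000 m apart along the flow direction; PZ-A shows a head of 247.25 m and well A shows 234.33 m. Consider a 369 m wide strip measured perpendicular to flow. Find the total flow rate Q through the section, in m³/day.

Flow is parallel to layering, so each bed carries its own Darcy discharge and the transmissivities add.
Σ(K_i·b_i) = 15.1×7.95 + 0.182×4.69 + 0.269×9.24 = 123.4 m²/day.
Hydraulic gradient i = (247.25 − 234.33) / 2000 = 12.92 / 2000 = 0.006460.
Q = Σ(K_i·b_i) · W · i = 123.4 × 369 × 0.006460 = 294.1 m³/day.

294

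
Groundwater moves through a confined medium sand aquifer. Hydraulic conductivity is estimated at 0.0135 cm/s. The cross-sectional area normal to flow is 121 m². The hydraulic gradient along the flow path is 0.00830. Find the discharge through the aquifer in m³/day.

Convert K: 0.0135 cm/s × 864 = 11.66 m/day.
Hydraulic gradient i = 0.00830.
Darcy's law: Q = K · A · i = 11.66 × 121.0 × 0.008300 = 11.71 m³/day.

11.7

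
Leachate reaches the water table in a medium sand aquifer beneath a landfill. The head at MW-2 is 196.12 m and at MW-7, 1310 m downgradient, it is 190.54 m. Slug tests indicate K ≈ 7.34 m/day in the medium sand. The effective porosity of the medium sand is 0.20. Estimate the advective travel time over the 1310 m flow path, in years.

Hydraulic gradient i = (196.12 − 190.54) / 1310 = 5.58 / 1310 = 0.004260.
Darcy flux q = K · i = 7.340 × 0.004260 = 0.03127 m/day.
Seepage velocity v = q / n_e = 0.03127 / 0.20 = 0.1563 m/day.
Travel time t = L / v = 1310 / 0.1563 = 8380 days = 22.94 years.

22.9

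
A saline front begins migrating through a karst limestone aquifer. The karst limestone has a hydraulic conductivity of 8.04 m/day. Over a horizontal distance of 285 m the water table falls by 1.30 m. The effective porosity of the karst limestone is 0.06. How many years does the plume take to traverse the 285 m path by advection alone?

Hydraulic gradient i = Δh / L = 1.30 / 285 = 0.004561.
Darcy flux q = K · i = 8.040 × 0.004561 = 0.03667 m/day.
Seepage velocity v = q / n_e = 0.03667 / 0.06 = 0.6112 m/day.
Travel time t = L / v = 285 / 0.6112 = 466.3 days = 1.277 years.

1.28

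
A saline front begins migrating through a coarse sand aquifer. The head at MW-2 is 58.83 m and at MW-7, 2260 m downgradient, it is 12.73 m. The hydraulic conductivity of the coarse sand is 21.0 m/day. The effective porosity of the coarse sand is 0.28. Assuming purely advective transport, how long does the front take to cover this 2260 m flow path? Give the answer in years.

Hydraulic gradient i = (58.83 − 12.73) / 2260 = 46.1 / 2260 = 0.02040.
Darcy flux q = K · i = 21.00 × 0.02040 = 0.4284 m/day.
Seepage velocity v = q / n_e = 0.4284 / 0.28 = 1.530 m/day.
Travel time t = L / v = 2260 / 1.530 = 1477 days = 4.044 years.

4.04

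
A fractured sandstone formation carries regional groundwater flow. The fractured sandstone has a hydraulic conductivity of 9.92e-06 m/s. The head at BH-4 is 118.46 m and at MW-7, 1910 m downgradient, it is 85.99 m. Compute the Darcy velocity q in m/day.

0.0146

Convert K: 9.92e-06 m/s × 86400 = 0.8571 m/day.
Hydraulic gradient i = (118.46 − 85.99) / 1910 = 32.47 / 1910 = 0.01700.
Specific discharge q = K · i = 0.8571 × 0.01700 = 0.01457 m/day.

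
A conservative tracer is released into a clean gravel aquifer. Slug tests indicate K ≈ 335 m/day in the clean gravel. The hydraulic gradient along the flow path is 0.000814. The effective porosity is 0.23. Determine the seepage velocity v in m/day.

1.19

Hydraulic gradient i = 0.000814.
Darcy flux q = K · i = 335.0 × 0.0008140 = 0.2727 m/day.
Seepage velocity v = q / n_e = 0.2727 / 0.23 = 1.186 m/day.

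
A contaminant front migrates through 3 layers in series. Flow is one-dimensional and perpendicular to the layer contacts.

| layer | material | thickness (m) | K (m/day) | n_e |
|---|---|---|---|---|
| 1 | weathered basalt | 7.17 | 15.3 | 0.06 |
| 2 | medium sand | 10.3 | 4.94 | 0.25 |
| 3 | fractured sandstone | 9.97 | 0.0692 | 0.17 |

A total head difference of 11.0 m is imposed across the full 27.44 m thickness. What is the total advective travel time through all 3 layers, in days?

62.7

With flow normal to the layers, continuity requires the same specific discharge q through every layer.
Σ(b_i/K_i) = 7.17/15.3 + 10.3/4.94 + 9.97/0.0692 = 146.6 d.
q = Δh / Σ(b_i/K_i) = 11.0 / 146.6 = 0.07502 m/day.
In each layer the seepage velocity is v_i = q/n_i, so the layer transit time is t_i = b_i·n_i / q:
  layer 1 (weathered basalt): t_1 = 7.17 × 0.06 / 0.07502 = 5.735 d
  layer 2 (medium sand): t_2 = 10.3 × 0.25 / 0.07502 = 34.32 d
  layer 3 (fractured sandstone): t_3 = 9.97 × 0.17 / 0.07502 = 22.59 d
Total t = Σ t_i = 62.65 days.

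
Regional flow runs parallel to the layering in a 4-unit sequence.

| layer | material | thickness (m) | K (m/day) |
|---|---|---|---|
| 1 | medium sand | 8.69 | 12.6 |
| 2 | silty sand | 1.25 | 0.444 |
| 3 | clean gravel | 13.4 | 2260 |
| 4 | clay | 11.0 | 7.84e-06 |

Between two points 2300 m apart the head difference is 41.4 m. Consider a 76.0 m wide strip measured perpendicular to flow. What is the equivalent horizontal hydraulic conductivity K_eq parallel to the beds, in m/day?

Flow is parallel to layering, so each bed carries its own Darcy discharge and the transmissivities add.
Σ(K_i·b_i) = 12.6×8.69 + 0.444×1.25 + 2260×13.4 + 7.84e-06×11.0 = 30394 m²/day.
Total thickness b = 34.34 m, so K_eq = Σ(K_i·b_i)/b = 885.1 m/day.

885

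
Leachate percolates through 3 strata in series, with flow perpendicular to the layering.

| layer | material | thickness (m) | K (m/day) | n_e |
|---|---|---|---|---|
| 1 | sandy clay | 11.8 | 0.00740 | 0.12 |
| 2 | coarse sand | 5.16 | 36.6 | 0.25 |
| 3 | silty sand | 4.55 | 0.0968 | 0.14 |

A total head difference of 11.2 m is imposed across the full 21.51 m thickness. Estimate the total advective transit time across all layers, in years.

1.34

With flow normal to the layers, continuity requires the same specific discharge q through every layer.
Σ(b_i/K_i) = 11.8/0.00740 + 5.16/36.6 + 4.55/0.0968 = 1642 d.
q = Δh / Σ(b_i/K_i) = 11.2 / 1642 = 0.006822 m/day.
In each layer the seepage velocity is v_i = q/n_i, so the layer transit time is t_i = b_i·n_i / q:
  layer 1 (sandy clay): t_1 = 11.8 × 0.12 / 0.006822 = 207.6 d
  layer 2 (coarse sand): t_2 = 5.16 × 0.25 / 0.006822 = 189.1 d
  layer 3 (silty sand): t_3 = 4.55 × 0.14 / 0.006822 = 93.37 d
Total t = Σ t_i = 490.0 days = 1.342 years.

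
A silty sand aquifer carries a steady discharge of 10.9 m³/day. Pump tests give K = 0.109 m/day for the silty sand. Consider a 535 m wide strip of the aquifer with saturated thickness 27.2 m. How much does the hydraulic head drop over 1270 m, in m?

Cross-sectional area A = 535 × 27.2 = 14552 m².
From Q = K·A·i, i = Q / (K·A) = 10.9 / (0.1090 × 14552) = 0.006872.
Head loss Δh = i · L = 0.006872 × 1270 = 8.727 m.

8.73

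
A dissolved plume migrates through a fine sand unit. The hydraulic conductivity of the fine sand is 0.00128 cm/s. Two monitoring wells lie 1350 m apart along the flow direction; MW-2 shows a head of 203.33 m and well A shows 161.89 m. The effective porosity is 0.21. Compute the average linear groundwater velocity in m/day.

0.162

Convert K: 0.00128 cm/s × 864 = 1.106 m/day.
Hydraulic gradient i = (203.33 − 161.89) / 1350 = 41.44 / 1350 = 0.03070.
Darcy flux q = K · i = 1.106 × 0.03070 = 0.03395 m/day.
Seepage velocity v = q / n_e = 0.03395 / 0.21 = 0.1617 m/day.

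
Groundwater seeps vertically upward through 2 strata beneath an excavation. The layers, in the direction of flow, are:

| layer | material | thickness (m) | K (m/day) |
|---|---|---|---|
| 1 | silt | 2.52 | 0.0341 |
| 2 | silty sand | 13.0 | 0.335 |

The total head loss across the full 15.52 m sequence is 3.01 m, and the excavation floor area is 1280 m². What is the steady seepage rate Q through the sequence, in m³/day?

Flow is perpendicular to layering, so the layers act in series and the equivalent K is the thickness-weighted harmonic mean.
Total thickness L = 2.52 + 13.0 = 15.52 m.
Σ(b_i/K_i) = 2.52/0.0341 + 13.0/0.335 = 112.7 d.
K_eq = L / Σ(b_i/K_i) = 15.52 / 112.7 = 0.1377 m/day.
Q = K_eq · A · (Δh/L) = 0.1377 × 1280 × (3.01/15.52) = 34.18 m³/day.

34.2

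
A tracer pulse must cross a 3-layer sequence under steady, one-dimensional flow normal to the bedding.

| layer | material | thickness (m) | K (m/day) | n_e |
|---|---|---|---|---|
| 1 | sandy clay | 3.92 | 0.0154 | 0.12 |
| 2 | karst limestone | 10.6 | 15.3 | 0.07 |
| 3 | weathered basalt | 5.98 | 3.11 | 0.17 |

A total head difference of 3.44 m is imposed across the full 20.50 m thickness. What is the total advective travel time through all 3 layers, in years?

0.456

With flow normal to the layers, continuity requires the same specific discharge q through every layer.
Σ(b_i/K_i) = 3.92/0.0154 + 10.6/15.3 + 5.98/3.11 = 257.2 d.
q = Δh / Σ(b_i/K_i) = 3.44 / 257.2 = 0.01338 m/day.
In each layer the seepage velocity is v_i = q/n_i, so the layer transit time is t_i = b_i·n_i / q:
  layer 1 (sandy clay): t_1 = 3.92 × 0.12 / 0.01338 = 35.17 d
  layer 2 (karst limestone): t_2 = 10.6 × 0.07 / 0.01338 = 55.47 d
  layer 3 (weathered basalt): t_3 = 5.98 × 0.17 / 0.01338 = 76.00 d
Total t = Σ t_i = 166.6 days = 0.4562 years.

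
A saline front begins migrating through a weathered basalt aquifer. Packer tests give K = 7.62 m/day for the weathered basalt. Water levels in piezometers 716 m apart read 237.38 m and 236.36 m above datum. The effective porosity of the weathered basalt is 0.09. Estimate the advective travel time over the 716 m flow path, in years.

Hydraulic gradient i = (237.38 − 236.36) / 716 = 1.02 / 716 = 0.001425.
Darcy flux q = K · i = 7.620 × 0.001425 = 0.01086 m/day.
Seepage velocity v = q / n_e = 0.01086 / 0.09 = 0.1206 m/day.
Travel time t = L / v = 716 / 0.1206 = 5936 days = 16.25 years.

16.3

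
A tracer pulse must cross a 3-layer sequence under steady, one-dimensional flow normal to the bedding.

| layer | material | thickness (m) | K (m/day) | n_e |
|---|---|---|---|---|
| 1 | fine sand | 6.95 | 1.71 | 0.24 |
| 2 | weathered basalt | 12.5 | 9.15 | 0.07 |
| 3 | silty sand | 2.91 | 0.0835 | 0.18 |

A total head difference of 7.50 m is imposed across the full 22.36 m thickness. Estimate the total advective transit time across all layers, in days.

With flow normal to the layers, continuity requires the same specific discharge q through every layer.
Σ(b_i/K_i) = 6.95/1.71 + 12.5/9.15 + 2.91/0.0835 = 40.28 d.
q = Δh / Σ(b_i/K_i) = 7.50 / 40.28 = 0.1862 m/day.
In each layer the seepage velocity is v_i = q/n_i, so the layer transit time is t_i = b_i·n_i / q:
  layer 1 (fine sand): t_1 = 6.95 × 0.24 / 0.1862 = 8.958 d
  layer 2 (weathered basalt): t_2 = 12.5 × 0.07 / 0.1862 = 4.699 d
  layer 3 (silty sand): t_3 = 2.91 × 0.18 / 0.1862 = 2.813 d
Total t = Σ t_i = 16.47 days.

16.5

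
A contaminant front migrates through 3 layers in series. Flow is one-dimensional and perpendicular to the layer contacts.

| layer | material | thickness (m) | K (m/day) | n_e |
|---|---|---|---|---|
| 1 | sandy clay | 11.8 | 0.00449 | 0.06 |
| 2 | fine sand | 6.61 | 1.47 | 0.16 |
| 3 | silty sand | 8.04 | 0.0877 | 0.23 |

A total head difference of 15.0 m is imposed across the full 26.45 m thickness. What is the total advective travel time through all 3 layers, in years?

1.80

With flow normal to the layers, continuity requires the same specific discharge q through every layer.
Σ(b_i/K_i) = 11.8/0.00449 + 6.61/1.47 + 8.04/0.0877 = 2724 d.
q = Δh / Σ(b_i/K_i) = 15.0 / 2724 = 0.005506 m/day.
In each layer the seepage velocity is v_i = q/n_i, so the layer transit time is t_i = b_i·n_i / q:
  layer 1 (sandy clay): t_1 = 11.8 × 0.06 / 0.005506 = 128.6 d
  layer 2 (fine sand): t_2 = 6.61 × 0.16 / 0.005506 = 192.1 d
  layer 3 (silty sand): t_3 = 8.04 × 0.23 / 0.005506 = 335.8 d
Total t = Σ t_i = 656.5 days = 1.797 years.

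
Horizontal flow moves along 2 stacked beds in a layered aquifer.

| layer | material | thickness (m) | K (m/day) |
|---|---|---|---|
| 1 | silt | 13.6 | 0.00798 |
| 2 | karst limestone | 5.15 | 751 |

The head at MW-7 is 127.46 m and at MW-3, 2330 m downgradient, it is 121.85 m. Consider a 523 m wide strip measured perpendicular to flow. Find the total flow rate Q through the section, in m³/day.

Flow is parallel to layering, so each bed carries its own Darcy discharge and the transmissivities add.
Σ(K_i·b_i) = 0.00798×13.6 + 751×5.15 = 3868 m²/day.
Hydraulic gradient i = (127.46 − 121.85) / 2330 = 5.61 / 2330 = 0.002408.
Q = Σ(K_i·b_i) · W · i = 3868 × 523 × 0.002408 = 4870 m³/day.

4870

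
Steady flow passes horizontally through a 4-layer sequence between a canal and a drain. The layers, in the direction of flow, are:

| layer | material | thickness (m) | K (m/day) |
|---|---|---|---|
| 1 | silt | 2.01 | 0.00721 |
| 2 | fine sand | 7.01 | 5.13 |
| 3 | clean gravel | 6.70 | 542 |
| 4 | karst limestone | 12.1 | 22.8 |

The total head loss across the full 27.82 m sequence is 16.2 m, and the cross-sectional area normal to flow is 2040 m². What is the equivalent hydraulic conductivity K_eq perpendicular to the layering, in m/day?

0.0991

Flow is perpendicular to layering, so the layers act in series and the equivalent K is the thickness-weighted harmonic mean.
Total thickness L = 2.01 + 7.01 + 6.70 + 12.1 = 27.82 m.
Σ(b_i/K_i) = 2.01/0.00721 + 7.01/5.13 + 6.70/542 + 12.1/22.8 = 280.7 d.
K_eq = L / Σ(b_i/K_i) = 27.82 / 280.7 = 0.09911 m/day.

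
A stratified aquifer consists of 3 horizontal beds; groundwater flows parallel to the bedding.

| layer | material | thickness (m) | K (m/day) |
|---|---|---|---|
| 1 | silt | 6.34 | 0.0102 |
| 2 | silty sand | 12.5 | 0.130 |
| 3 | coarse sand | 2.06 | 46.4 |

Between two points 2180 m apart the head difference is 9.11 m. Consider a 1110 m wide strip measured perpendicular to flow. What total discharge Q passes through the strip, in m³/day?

451

Flow is parallel to layering, so each bed carries its own Darcy discharge and the transmissivities add.
Σ(K_i·b_i) = 0.0102×6.34 + 0.130×12.5 + 46.4×2.06 = 97.27 m²/day.
Hydraulic gradient i = Δh / L = 9.11 / 2180 = 0.004179.
Q = Σ(K_i·b_i) · W · i = 97.27 × 1110 × 0.004179 = 451.2 m³/day.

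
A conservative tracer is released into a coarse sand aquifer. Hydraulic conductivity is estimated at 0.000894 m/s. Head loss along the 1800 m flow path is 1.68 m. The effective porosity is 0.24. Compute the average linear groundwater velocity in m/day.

Convert K: 0.000894 m/s × 86400 = 77.24 m/day.
Hydraulic gradient i = Δh / L = 1.68 / 1800 = 0.0009333.
Darcy flux q = K · i = 77.24 × 0.0009333 = 0.07209 m/day.
Seepage velocity v = q / n_e = 0.07209 / 0.24 = 0.3004 m/day.

0.300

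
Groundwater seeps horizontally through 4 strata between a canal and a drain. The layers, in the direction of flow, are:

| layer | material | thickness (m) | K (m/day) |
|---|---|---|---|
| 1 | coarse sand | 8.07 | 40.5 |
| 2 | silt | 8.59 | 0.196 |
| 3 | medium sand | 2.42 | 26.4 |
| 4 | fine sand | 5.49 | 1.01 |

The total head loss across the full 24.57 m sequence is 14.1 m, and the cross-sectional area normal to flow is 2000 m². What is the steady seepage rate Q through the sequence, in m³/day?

569

Flow is perpendicular to layering, so the layers act in series and the equivalent K is the thickness-weighted harmonic mean.
Total thickness L = 8.07 + 8.59 + 2.42 + 5.49 = 24.57 m.
Σ(b_i/K_i) = 8.07/40.5 + 8.59/0.196 + 2.42/26.4 + 5.49/1.01 = 49.55 d.
K_eq = L / Σ(b_i/K_i) = 24.57 / 49.55 = 0.4958 m/day.
Q = K_eq · A · (Δh/L) = 0.4958 × 2000 × (14.1/24.57) = 569.1 m³/day.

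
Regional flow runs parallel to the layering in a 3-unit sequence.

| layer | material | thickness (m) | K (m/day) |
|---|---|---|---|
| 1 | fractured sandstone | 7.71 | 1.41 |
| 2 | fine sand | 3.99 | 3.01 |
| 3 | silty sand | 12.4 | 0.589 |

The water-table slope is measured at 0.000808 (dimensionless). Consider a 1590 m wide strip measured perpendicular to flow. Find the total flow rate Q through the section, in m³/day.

Flow is parallel to layering, so each bed carries its own Darcy discharge and the transmissivities add.
Σ(K_i·b_i) = 1.41×7.71 + 3.01×3.99 + 0.589×12.4 = 30.18 m²/day.
Hydraulic gradient i = 0.000808.
Q = Σ(K_i·b_i) · W · i = 30.18 × 1590 × 0.0008080 = 38.78 m³/day.

38.8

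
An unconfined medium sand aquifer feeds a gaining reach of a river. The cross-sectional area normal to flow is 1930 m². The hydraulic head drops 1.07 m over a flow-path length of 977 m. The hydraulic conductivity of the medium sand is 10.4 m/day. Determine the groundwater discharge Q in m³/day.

22.0

Hydraulic gradient i = Δh / L = 1.07 / 977 = 0.001095.
Darcy's law: Q = K · A · i = 10.40 × 1930 × 0.001095 = 21.98 m³/day.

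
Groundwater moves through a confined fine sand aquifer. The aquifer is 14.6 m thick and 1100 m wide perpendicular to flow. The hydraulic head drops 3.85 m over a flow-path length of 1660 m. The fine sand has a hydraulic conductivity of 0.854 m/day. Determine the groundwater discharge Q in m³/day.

31.8

Cross-sectional area A = 1100 × 14.6 = 16060 m².
Hydraulic gradient i = Δh / L = 3.85 / 1660 = 0.002319.
Darcy's law: Q = K · A · i = 0.8540 × 16060 × 0.002319 = 31.81 m³/day.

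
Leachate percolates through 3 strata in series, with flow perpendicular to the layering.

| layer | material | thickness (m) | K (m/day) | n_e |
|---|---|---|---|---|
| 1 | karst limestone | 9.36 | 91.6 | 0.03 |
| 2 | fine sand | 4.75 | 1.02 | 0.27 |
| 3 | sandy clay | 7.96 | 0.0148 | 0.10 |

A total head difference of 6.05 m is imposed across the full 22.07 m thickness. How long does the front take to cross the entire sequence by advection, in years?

With flow normal to the layers, continuity requires the same specific discharge q through every layer.
Σ(b_i/K_i) = 9.36/91.6 + 4.75/1.02 + 7.96/0.0148 = 542.6 d.
q = Δh / Σ(b_i/K_i) = 6.05 / 542.6 = 0.01115 m/day.
In each layer the seepage velocity is v_i = q/n_i, so the layer transit time is t_i = b_i·n_i / q:
  layer 1 (karst limestone): t_1 = 9.36 × 0.03 / 0.01115 = 25.18 d
  layer 2 (fine sand): t_2 = 4.75 × 0.27 / 0.01115 = 115.0 d
  layer 3 (sandy clay): t_3 = 7.96 × 0.10 / 0.01115 = 71.39 d
Total t = Σ t_i = 211.6 days = 0.5793 years.

0.579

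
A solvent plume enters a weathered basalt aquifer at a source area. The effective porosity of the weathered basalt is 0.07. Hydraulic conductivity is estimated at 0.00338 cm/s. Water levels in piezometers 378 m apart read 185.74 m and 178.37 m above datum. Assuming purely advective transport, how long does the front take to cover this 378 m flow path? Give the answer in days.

Convert K: 0.00338 cm/s × 864 = 2.920 m/day.
Hydraulic gradient i = (185.74 − 178.37) / 378 = 7.37 / 378 = 0.01950.
Darcy flux q = K · i = 2.920 × 0.01950 = 0.05694 m/day.
Seepage velocity v = q / n_e = 0.05694 / 0.07 = 0.8134 m/day.
Travel time t = L / v = 378 / 0.8134 = 464.7 days.

465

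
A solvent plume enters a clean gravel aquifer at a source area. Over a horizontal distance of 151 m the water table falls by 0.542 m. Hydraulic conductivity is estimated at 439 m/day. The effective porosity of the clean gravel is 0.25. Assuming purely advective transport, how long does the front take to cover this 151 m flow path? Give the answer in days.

24.0

Hydraulic gradient i = Δh / L = 0.542 / 151 = 0.003589.
Darcy flux q = K · i = 439.0 × 0.003589 = 1.576 m/day.
Seepage velocity v = q / n_e = 1.576 / 0.25 = 6.303 m/day.
Travel time t = L / v = 151 / 6.303 = 23.96 days.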